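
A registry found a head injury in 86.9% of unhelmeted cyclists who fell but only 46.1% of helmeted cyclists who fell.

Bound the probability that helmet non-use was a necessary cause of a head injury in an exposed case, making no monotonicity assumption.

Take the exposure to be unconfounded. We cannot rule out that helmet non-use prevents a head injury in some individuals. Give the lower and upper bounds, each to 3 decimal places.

0.470 ≤ PN ≤ 0.620

p₁ = 0.869, p₀ = 0.461.
Under exogeneity alone the bounds on PN are max{0,(p₁−p₀)/p₁} ≤ PN ≤ min{1,(1−p₀)/p₁}.
  lower = (p₁ − p₀)/p₁ = 0.408 / 0.869 ≈ 0.4695
  upper = min{1, (1 − p₀)/p₁} = 0.539 / 0.869 ≈ 0.6203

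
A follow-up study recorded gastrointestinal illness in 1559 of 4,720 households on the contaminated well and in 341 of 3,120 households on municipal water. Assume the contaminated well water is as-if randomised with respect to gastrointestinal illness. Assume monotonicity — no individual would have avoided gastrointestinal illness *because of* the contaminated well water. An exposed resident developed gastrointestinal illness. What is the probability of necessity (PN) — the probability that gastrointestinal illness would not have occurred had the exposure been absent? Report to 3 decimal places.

p₁ = P(outcome | exposed) = 1559/4720 = 0.3303
p₀ = P(outcome | unexposed) = 341/3120 = 0.10929
Under exogeneity and monotonicity, PN = (p₁ − p₀) / p₁.
PN = (0.3303 − 0.10929) / 0.3303 = 0.221 / 0.3303 ≈ 0.6691

PN ≈ 0.669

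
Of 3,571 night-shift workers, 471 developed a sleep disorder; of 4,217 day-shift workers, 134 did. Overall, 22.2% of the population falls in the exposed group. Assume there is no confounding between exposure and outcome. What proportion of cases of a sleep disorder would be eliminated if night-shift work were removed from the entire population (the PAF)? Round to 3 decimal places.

p₁ = P(outcome | exposed) = 471/3571 = 0.1319
p₀ = P(outcome | unexposed) = 134/4217 = 0.031776
Overall risk P(Y=1) = π·p₁ + (1−π)·p₀ = 0.222×0.1319 + 0.778×0.031776 = 0.054003.
Under exogeneity, PAF = [P(Y=1) − p₀] / P(Y=1).
PAF = (0.054003 − 0.031776) / 0.054003 ≈ 0.4116

PAF ≈ 0.412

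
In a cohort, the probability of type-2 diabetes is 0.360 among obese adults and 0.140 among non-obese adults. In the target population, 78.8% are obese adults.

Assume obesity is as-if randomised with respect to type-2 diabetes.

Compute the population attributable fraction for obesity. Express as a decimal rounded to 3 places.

PAF ≈ 0.553

Let p₁ = 0.36, p₀ = 0.14.
Overall risk P(Y=1) = π·p₁ + (1−π)·p₀ = 0.788×0.36 + 0.212×0.14 = 0.31336.
Under exogeneity, PAF = [P(Y=1) − p₀] / P(Y=1).
PAF = (0.31336 − 0.14) / 0.31336 ≈ 0.5532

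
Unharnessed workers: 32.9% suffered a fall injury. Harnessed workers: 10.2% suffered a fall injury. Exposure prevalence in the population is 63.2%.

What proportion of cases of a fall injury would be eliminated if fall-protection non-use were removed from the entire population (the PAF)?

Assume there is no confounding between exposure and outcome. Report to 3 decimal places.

PAF ≈ 0.584

p₁ = 0.329, p₀ = 0.102.
Overall risk P(Y=1) = π·p₁ + (1−π)·p₀ = 0.632×0.329 + 0.368×0.102 = 0.24546.
Under exogeneity, PAF = [P(Y=1) − p₀] / P(Y=1).
PAF = (0.24546 − 0.102) / 0.24546 ≈ 0.5845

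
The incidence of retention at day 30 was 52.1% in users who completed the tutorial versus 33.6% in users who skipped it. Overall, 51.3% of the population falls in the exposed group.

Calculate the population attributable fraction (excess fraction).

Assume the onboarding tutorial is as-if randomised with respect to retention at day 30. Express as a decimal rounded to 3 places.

p₁ = 0.521, p₀ = 0.336.
Overall risk P(Y=1) = π·p₁ + (1−π)·p₀ = 0.513×0.521 + 0.487×0.336 = 0.43091.
Under exogeneity, PAF = [P(Y=1) − p₀] / P(Y=1).
PAF = (0.43091 − 0.336) / 0.43091 ≈ 0.2202

PAF ≈ 0.220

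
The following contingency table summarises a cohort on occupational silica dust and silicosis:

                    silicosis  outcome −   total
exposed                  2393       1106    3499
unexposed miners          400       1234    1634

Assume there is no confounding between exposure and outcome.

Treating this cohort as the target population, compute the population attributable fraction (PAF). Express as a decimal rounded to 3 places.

p₁ = P(outcome | exposed) = 2393/3499 = 0.68391
p₀ = P(outcome | unexposed) = 400/1634 = 0.2448
Exposure prevalence π = 3499/5133 = 0.68167; overall risk P(Y=1) = 0.54413.
Under exogeneity, PAF = [P(Y=1) − p₀]/P(Y=1).
PAF = (0.54413 − 0.2448) / 0.54413 ≈ 0.5501

PAF ≈ 0.550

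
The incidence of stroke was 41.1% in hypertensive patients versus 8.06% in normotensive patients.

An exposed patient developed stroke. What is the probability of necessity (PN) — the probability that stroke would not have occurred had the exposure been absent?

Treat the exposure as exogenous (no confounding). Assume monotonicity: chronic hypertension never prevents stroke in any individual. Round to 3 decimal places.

p₁ = 0.411, p₀ = 0.0806.
Under exogeneity and monotonicity, PN = (p₁ − p₀) / p₁.
PN = (0.411 − 0.0806) / 0.411 = 0.3304 / 0.411 ≈ 0.8039

PN ≈ 0.804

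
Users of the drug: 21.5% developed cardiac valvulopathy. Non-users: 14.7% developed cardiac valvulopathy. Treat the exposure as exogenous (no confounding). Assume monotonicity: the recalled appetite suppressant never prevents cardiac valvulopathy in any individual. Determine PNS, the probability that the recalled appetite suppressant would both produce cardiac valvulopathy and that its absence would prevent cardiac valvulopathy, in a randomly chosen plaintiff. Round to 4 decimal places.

PNS ≈ 0.0680

p₁ = 0.215, p₀ = 0.147.
Under exogeneity and monotonicity, PNS = p₁ − p₀.
PNS = 0.215 − 0.147 = 0.068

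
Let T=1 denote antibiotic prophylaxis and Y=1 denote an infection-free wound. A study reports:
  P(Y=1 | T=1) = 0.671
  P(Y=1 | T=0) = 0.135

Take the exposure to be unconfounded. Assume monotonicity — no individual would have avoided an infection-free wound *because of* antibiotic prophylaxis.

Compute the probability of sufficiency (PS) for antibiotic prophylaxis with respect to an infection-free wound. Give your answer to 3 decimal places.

PS ≈ 0.620

Let p₁ = 0.671, p₀ = 0.135.
Under exogeneity and monotonicity, PS = (p₁ − p₀) / (1 − p₀).
PS = (0.671 − 0.135) / (1 − 0.135) = 0.536 / 0.865 ≈ 0.6197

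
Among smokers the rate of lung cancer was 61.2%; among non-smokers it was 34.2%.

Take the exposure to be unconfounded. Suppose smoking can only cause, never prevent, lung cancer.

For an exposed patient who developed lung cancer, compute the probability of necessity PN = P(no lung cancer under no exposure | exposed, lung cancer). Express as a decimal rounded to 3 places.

PN ≈ 0.441

p₁ = 0.612, p₀ = 0.342.
Under exogeneity and monotonicity, PN = (p₁ − p₀) / p₁.
PN = (0.612 − 0.342) / 0.612 = 0.27 / 0.612 ≈ 0.4412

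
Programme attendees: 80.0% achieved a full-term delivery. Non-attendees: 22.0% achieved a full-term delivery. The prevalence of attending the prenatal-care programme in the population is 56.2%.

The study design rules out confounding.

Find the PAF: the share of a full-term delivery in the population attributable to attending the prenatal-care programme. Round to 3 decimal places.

p₁ = 0.8, p₀ = 0.22.
Overall risk P(Y=1) = π·p₁ + (1−π)·p₀ = 0.562×0.8 + 0.438×0.22 = 0.54596.
Under exogeneity, PAF = [P(Y=1) − p₀] / P(Y=1).
PAF = (0.54596 − 0.22) / 0.54596 ≈ 0.5970

PAF ≈ 0.597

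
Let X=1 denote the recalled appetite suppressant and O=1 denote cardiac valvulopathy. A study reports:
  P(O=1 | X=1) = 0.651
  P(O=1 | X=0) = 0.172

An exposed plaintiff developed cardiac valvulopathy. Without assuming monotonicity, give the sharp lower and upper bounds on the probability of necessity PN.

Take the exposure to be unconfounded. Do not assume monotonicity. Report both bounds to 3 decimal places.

Let p₁ = 0.651, p₀ = 0.172.
Under exogeneity alone the bounds on PN are max{0,(p₁−p₀)/p₁} ≤ PN ≤ min{1,(1−p₀)/p₁}.
  lower = (p₁ − p₀)/p₁ = 0.479 / 0.651 ≈ 0.7358
  upper = min{1, (1 − p₀)/p₁} = 0.828 / 0.651 ≈ 1.2719 → capped at 1

0.736 ≤ PN ≤ 1.000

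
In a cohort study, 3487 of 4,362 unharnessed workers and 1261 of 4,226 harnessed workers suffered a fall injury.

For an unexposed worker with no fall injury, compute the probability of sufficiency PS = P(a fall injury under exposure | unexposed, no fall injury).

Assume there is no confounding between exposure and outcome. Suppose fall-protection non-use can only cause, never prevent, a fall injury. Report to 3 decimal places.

PS ≈ 0.714

p₁ = P(outcome | exposed) = 3487/4362 = 0.7994
p₀ = P(outcome | unexposed) = 1261/4226 = 0.29839
Under exogeneity and monotonicity, PS = (p₁ − p₀) / (1 − p₀).
PS = (0.7994 − 0.29839) / (1 − 0.29839) = 0.50101 / 0.70161 ≈ 0.7141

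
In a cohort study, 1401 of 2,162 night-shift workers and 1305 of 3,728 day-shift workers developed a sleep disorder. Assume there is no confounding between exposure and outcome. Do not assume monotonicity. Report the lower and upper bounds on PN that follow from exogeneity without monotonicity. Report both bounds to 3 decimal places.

p₁ = P(outcome | exposed) = 1401/2162 = 0.64801
p₀ = P(outcome | unexposed) = 1305/3728 = 0.35005
Under exogeneity alone the bounds on PN are max{0,(p₁−p₀)/p₁} ≤ PN ≤ min{1,(1−p₀)/p₁}.
  lower = (p₁ − p₀)/p₁ = 0.29796 / 0.64801 ≈ 0.4598
  upper = min{1, (1 − p₀)/p₁} = 0.64995 / 0.64801 ≈ 1.0030 → capped at 1

0.460 ≤ PN ≤ 1.000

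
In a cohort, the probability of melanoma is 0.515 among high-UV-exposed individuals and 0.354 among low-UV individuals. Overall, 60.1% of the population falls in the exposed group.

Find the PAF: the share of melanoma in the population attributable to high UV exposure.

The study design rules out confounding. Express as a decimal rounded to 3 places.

Let p₁ = 0.515, p₀ = 0.354.
Overall risk P(Y=1) = π·p₁ + (1−π)·p₀ = 0.601×0.515 + 0.399×0.354 = 0.45076.
Under exogeneity, PAF = [P(Y=1) − p₀] / P(Y=1).
PAF = (0.45076 − 0.354) / 0.45076 ≈ 0.2147

PAF ≈ 0.215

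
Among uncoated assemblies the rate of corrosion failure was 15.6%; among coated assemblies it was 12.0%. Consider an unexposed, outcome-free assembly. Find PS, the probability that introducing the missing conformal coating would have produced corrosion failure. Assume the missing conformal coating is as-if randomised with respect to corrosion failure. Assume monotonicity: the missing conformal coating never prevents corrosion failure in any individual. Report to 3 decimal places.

PS ≈ 0.041

p₁ = 0.156, p₀ = 0.12.
Under exogeneity and monotonicity, PS = (p₁ − p₀) / (1 − p₀).
PS = (0.156 − 0.12) / (1 − 0.12) = 0.036 / 0.88 ≈ 0.0409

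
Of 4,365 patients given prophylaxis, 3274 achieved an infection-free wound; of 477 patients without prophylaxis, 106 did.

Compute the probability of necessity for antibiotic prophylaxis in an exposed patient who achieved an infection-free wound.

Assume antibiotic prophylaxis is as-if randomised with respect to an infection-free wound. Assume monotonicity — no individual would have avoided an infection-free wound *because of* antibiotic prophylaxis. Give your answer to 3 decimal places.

PN ≈ 0.704

p₁ = P(outcome | exposed) = 3274/4365 = 0.75006
p₀ = P(outcome | unexposed) = 106/477 = 0.22222
Under exogeneity and monotonicity, PN = (p₁ − p₀) / p₁.
PN = (0.75006 − 0.22222) / 0.75006 = 0.52784 / 0.75006 ≈ 0.7037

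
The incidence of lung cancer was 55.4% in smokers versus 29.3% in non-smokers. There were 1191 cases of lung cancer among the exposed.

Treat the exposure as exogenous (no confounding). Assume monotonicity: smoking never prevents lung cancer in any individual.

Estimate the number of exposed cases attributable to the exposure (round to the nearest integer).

about 561 cases

p₁ = 0.554, p₀ = 0.293.
PN = (p₁ − p₀)/p₁ = (0.554 − 0.293) / 0.554 ≈ 0.47112.
Attributable cases ≈ PN × (exposed cases) = 0.47112 × 1191 ≈ 561.10.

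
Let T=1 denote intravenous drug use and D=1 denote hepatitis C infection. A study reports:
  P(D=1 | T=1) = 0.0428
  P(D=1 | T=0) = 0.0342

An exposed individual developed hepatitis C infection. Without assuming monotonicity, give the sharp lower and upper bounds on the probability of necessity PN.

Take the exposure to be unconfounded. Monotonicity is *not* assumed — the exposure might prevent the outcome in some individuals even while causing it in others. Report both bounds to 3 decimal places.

Let p₁ = 0.0428, p₀ = 0.0342.
Under exogeneity alone the bounds on PN are max{0,(p₁−p₀)/p₁} ≤ PN ≤ min{1,(1−p₀)/p₁}.
  lower = (p₁ − p₀)/p₁ = 0.0086 / 0.0428 ≈ 0.2009
  upper = min{1, (1 − p₀)/p₁} = 0.9658 / 0.0428 ≈ 22.5654 → capped at 1

0.201 ≤ PN ≤ 1.000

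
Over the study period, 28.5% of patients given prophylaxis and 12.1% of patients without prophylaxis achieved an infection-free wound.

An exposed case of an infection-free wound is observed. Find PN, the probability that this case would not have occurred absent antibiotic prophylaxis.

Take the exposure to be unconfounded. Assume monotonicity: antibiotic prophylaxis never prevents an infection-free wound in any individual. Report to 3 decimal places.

PN ≈ 0.575

p₁ = 0.285, p₀ = 0.121.
Under exogeneity and monotonicity, PN = (p₁ − p₀) / p₁.
PN = (0.285 − 0.121) / 0.285 = 0.164 / 0.285 ≈ 0.5754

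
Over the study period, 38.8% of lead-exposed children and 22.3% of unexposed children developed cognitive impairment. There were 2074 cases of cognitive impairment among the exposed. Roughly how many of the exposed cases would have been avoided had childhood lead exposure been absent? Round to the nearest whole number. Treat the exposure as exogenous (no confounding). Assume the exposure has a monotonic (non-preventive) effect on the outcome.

p₁ = 0.388, p₀ = 0.223.
PN = (p₁ − p₀)/p₁ = (0.388 − 0.223) / 0.388 ≈ 0.42526.
Attributable cases ≈ PN × (exposed cases) = 0.42526 × 2074 ≈ 881.98.

about 882 cases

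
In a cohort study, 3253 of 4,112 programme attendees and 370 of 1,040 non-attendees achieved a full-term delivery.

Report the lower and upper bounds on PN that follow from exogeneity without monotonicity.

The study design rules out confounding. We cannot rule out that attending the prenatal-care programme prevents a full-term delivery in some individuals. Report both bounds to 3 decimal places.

0.550 ≤ PN ≤ 0.814

p₁ = P(outcome | exposed) = 3253/4112 = 0.7911
p₀ = P(outcome | unexposed) = 370/1040 = 0.35577
Under exogeneity alone the bounds on PN are max{0,(p₁−p₀)/p₁} ≤ PN ≤ min{1,(1−p₀)/p₁}.
  lower = (p₁ − p₀)/p₁ = 0.43533 / 0.7911 ≈ 0.5503
  upper = min{1, (1 − p₀)/p₁} = 0.64423 / 0.7911 ≈ 0.8143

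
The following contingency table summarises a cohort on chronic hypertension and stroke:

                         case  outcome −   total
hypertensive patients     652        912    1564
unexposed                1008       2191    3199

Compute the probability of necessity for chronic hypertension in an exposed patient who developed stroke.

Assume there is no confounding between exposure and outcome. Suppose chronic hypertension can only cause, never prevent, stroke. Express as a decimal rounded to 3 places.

PN ≈ 0.244

p₁ = P(outcome | exposed) = 652/1564 = 0.41688
p₀ = P(outcome | unexposed) = 1008/3199 = 0.3151
Under exogeneity and monotonicity, PN = (p₁ − p₀) / p₁.
PN = (0.41688 − 0.3151) / 0.41688 = 0.10178 / 0.41688 ≈ 0.2442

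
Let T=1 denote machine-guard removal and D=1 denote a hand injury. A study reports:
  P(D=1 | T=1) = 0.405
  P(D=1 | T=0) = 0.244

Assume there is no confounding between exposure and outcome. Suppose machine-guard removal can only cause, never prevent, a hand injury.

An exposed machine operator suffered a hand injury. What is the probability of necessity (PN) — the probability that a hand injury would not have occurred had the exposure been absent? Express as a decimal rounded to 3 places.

Let p₁ = 0.405, p₀ = 0.244.
Under exogeneity and monotonicity, PN = (p₁ − p₀) / p₁.
PN = (0.405 − 0.244) / 0.405 = 0.161 / 0.405 ≈ 0.3975

PN ≈ 0.398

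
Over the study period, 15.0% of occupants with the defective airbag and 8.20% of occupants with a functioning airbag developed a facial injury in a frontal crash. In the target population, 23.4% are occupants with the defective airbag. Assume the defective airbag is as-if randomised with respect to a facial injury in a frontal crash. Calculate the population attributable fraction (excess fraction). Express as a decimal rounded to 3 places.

PAF ≈ 0.163

p₁ = 0.15, p₀ = 0.082.
Overall risk P(Y=1) = π·p₁ + (1−π)·p₀ = 0.234×0.15 + 0.766×0.082 = 0.097912.
Under exogeneity, PAF = [P(Y=1) − p₀] / P(Y=1).
PAF = (0.097912 − 0.082) / 0.097912 ≈ 0.1625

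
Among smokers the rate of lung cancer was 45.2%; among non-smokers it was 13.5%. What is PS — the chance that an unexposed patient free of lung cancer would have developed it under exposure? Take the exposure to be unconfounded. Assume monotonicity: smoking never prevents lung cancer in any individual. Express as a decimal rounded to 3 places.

p₁ = 0.452, p₀ = 0.135.
Under exogeneity and monotonicity, PS = (p₁ − p₀) / (1 − p₀).
PS = (0.452 − 0.135) / (1 − 0.135) = 0.317 / 0.865 ≈ 0.3665

PS ≈ 0.366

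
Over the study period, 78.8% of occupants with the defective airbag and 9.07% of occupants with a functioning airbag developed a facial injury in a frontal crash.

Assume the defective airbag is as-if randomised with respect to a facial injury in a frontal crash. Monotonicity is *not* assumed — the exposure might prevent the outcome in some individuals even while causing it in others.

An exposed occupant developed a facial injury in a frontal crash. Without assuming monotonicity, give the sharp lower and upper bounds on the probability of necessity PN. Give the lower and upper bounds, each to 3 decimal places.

p₁ = 0.788, p₀ = 0.0907.
Under exogeneity alone the bounds on PN are max{0,(p₁−p₀)/p₁} ≤ PN ≤ min{1,(1−p₀)/p₁}.
  lower = (p₁ − p₀)/p₁ = 0.6973 / 0.788 ≈ 0.8849
  upper = min{1, (1 − p₀)/p₁} = 0.9093 / 0.788 ≈ 1.1539 → capped at 1

0.885 ≤ PN ≤ 1.000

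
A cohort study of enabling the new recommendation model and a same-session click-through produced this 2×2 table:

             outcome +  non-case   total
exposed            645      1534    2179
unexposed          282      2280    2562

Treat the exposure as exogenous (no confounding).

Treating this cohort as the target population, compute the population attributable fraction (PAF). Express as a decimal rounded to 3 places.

p₁ = P(outcome | exposed) = 645/2179 = 0.29601
p₀ = P(outcome | unexposed) = 282/2562 = 0.11007
Exposure prevalence π = 2179/4741 = 0.45961; overall risk P(Y=1) = 0.19553.
Under exogeneity, PAF = [P(Y=1) − p₀]/P(Y=1).
PAF = (0.19553 − 0.11007) / 0.19553 ≈ 0.4371

PAF ≈ 0.437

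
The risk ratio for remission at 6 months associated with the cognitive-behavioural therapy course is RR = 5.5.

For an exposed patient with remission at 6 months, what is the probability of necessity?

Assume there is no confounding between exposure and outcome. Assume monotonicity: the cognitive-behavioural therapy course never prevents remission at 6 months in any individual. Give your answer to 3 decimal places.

Under exogeneity and monotonicity, PN = (RR − 1) / RR = 1 − 1/RR.
PN = (5.5 − 1) / 5.5 = 4.5 / 5.5 ≈ 0.8182

PN ≈ 0.818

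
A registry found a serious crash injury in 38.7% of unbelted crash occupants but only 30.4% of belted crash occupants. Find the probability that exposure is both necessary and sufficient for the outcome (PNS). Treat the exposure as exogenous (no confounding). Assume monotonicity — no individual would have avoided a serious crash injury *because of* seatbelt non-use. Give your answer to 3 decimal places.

p₁ = 0.387, p₀ = 0.304.
Under exogeneity and monotonicity, PNS = p₁ − p₀.
PNS = 0.387 − 0.304 = 0.083

PNS ≈ 0.083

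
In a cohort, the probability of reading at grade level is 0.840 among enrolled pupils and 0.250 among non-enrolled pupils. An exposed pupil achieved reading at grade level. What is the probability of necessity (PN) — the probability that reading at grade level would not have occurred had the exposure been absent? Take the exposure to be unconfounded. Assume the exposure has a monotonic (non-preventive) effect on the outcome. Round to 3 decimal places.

Let p₁ = 0.84, p₀ = 0.25.
Under exogeneity and monotonicity, PN = (p₁ − p₀) / p₁.
PN = (0.84 − 0.25) / 0.84 = 0.59 / 0.84 ≈ 0.7024

PN ≈ 0.702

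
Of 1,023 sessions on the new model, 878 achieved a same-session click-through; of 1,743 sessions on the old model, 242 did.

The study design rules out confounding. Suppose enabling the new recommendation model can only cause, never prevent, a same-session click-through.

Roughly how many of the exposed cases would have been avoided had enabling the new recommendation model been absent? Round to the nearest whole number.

about 736 cases

p₁ = P(outcome | exposed) = 878/1023 = 0.85826
p₀ = P(outcome | unexposed) = 242/1743 = 0.13884
PN = (p₁ − p₀)/p₁ = (0.85826 − 0.13884) / 0.85826 ≈ 0.83823.
Attributable cases ≈ PN × (exposed cases) = 0.83823 × 878 ≈ 735.97.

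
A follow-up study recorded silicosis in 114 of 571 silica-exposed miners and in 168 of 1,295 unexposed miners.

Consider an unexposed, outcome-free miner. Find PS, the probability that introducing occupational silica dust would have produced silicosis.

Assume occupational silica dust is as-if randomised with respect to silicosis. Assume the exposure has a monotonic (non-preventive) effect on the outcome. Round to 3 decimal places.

PS ≈ 0.080

p₁ = P(outcome | exposed) = 114/571 = 0.19965
p₀ = P(outcome | unexposed) = 168/1295 = 0.12973
Under exogeneity and monotonicity, PS = (p₁ − p₀) / (1 − p₀).
PS = (0.19965 − 0.12973) / (1 − 0.12973) = 0.06992 / 0.87027 ≈ 0.0803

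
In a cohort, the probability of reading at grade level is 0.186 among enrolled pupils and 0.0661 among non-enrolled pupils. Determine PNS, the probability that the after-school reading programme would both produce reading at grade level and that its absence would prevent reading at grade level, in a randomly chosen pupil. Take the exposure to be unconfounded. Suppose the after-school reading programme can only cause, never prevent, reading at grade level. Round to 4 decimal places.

PNS ≈ 0.1199

Let p₁ = 0.186, p₀ = 0.0661.
Under exogeneity and monotonicity, PNS = p₁ − p₀.
PNS = 0.186 − 0.0661 = 0.1199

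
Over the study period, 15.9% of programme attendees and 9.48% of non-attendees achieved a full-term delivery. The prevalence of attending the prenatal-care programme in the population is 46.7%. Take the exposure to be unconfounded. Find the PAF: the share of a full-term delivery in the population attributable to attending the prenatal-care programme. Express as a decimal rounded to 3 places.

PAF ≈ 0.240

p₁ = 0.159, p₀ = 0.0948.
Overall risk P(Y=1) = π·p₁ + (1−π)·p₀ = 0.467×0.159 + 0.533×0.0948 = 0.12478.
Under exogeneity, PAF = [P(Y=1) − p₀] / P(Y=1).
PAF = (0.12478 − 0.0948) / 0.12478 ≈ 0.2403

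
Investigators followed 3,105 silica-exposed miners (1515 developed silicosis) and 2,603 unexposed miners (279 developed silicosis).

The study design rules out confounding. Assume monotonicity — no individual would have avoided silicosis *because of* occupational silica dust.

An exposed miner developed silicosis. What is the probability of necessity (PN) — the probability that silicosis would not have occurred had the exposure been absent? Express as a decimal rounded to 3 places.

p₁ = P(outcome | exposed) = 1515/3105 = 0.48792
p₀ = P(outcome | unexposed) = 279/2603 = 0.10718
Under exogeneity and monotonicity, PN = (p₁ − p₀) / p₁.
PN = (0.48792 − 0.10718) / 0.48792 = 0.38074 / 0.48792 ≈ 0.7803

PN ≈ 0.780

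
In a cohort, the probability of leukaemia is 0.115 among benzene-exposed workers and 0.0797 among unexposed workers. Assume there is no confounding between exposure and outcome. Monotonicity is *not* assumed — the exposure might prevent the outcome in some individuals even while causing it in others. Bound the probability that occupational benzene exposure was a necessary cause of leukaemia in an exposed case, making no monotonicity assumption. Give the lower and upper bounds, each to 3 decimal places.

0.307 ≤ PN ≤ 1.000

Let p₁ = 0.115, p₀ = 0.0797.
Under exogeneity alone the bounds on PN are max{0,(p₁−p₀)/p₁} ≤ PN ≤ min{1,(1−p₀)/p₁}.
  lower = (p₁ − p₀)/p₁ = 0.0353 / 0.115 ≈ 0.3070
  upper = min{1, (1 − p₀)/p₁} = 0.9203 / 0.115 ≈ 8.0026 → capped at 1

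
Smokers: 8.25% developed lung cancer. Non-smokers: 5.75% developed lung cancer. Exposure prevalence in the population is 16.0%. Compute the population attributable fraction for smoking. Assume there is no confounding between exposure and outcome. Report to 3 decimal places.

p₁ = 0.0825, p₀ = 0.0575.
Overall risk P(Y=1) = π·p₁ + (1−π)·p₀ = 0.16×0.0825 + 0.84×0.0575 = 0.0615.
Under exogeneity, PAF = [P(Y=1) − p₀] / P(Y=1).
PAF = (0.0615 − 0.0575) / 0.0615 ≈ 0.0650

PAF ≈ 0.065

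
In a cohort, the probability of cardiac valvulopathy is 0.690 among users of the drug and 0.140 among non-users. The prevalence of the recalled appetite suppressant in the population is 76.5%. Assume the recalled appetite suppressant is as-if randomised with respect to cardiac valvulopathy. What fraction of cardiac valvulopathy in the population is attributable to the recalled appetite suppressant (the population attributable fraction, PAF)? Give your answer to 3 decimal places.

Let p₁ = 0.69, p₀ = 0.14.
Overall risk P(Y=1) = π·p₁ + (1−π)·p₀ = 0.765×0.69 + 0.235×0.14 = 0.56075.
Under exogeneity, PAF = [P(Y=1) − p₀] / P(Y=1).
PAF = (0.56075 − 0.14) / 0.56075 ≈ 0.7503

PAF ≈ 0.750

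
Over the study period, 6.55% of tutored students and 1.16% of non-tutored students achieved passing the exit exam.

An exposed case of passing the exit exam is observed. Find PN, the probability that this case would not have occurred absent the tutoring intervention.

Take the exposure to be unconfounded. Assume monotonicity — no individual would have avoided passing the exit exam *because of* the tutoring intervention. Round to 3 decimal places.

p₁ = 0.0655, p₀ = 0.0116.
Under exogeneity and monotonicity, PN = (p₁ − p₀) / p₁.
PN = (0.0655 − 0.0116) / 0.0655 = 0.0539 / 0.0655 ≈ 0.8229

PN ≈ 0.823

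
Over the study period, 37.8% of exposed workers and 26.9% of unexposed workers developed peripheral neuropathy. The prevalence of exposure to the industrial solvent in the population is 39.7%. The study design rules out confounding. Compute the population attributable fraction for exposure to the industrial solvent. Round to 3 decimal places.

p₁ = 0.378, p₀ = 0.269.
Overall risk P(Y=1) = π·p₁ + (1−π)·p₀ = 0.397×0.378 + 0.603×0.269 = 0.31227.
Under exogeneity, PAF = [P(Y=1) − p₀] / P(Y=1).
PAF = (0.31227 − 0.269) / 0.31227 ≈ 0.1386

PAF ≈ 0.139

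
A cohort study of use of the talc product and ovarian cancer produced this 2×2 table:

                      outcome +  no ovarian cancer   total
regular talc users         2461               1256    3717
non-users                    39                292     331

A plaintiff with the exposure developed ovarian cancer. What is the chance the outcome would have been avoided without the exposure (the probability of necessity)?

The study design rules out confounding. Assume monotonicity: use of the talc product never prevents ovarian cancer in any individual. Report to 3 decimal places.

p₁ = P(outcome | exposed) = 2461/3717 = 0.66209
p₀ = P(outcome | unexposed) = 39/331 = 0.11782
Under exogeneity and monotonicity, PN = (p₁ − p₀) / p₁.
PN = (0.66209 − 0.11782) / 0.66209 = 0.54427 / 0.66209 ≈ 0.8220

PN ≈ 0.822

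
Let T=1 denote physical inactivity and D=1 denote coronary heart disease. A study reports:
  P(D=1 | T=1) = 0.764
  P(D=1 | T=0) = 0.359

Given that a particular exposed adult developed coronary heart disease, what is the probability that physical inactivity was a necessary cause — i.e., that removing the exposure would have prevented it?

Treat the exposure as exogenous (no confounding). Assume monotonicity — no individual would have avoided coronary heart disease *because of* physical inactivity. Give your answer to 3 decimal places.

Let p₁ = 0.764, p₀ = 0.359.
Under exogeneity and monotonicity, PN = (p₁ − p₀) / p₁.
PN = (0.764 − 0.359) / 0.764 = 0.405 / 0.764 ≈ 0.5301

PN ≈ 0.530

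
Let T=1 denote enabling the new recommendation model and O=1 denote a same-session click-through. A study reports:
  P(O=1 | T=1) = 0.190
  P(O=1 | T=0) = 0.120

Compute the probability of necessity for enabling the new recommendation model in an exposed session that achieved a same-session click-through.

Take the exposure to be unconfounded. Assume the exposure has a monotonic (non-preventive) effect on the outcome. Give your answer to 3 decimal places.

PN ≈ 0.368

Let p₁ = 0.19, p₀ = 0.12.
Under exogeneity and monotonicity, PN = (p₁ − p₀) / p₁.
PN = (0.19 − 0.12) / 0.19 = 0.07 / 0.19 ≈ 0.3684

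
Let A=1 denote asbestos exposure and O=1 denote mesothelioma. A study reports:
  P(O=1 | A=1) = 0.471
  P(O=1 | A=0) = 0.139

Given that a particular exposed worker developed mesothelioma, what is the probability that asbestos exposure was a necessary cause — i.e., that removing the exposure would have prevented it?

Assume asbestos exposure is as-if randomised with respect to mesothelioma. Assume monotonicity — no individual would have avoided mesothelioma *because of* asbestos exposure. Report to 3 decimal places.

PN ≈ 0.705

Let p₁ = 0.471, p₀ = 0.139.
Under exogeneity and monotonicity, PN = (p₁ − p₀) / p₁.
PN = (0.471 − 0.139) / 0.471 = 0.332 / 0.471 ≈ 0.7049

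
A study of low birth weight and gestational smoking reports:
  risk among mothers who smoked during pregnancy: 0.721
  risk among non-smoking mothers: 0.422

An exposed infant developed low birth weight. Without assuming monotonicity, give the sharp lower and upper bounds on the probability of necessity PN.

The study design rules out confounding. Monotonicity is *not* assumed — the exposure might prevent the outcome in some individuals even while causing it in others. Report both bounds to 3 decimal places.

Let p₁ = 0.721, p₀ = 0.422.
Under exogeneity alone the bounds on PN are max{0,(p₁−p₀)/p₁} ≤ PN ≤ min{1,(1−p₀)/p₁}.
  lower = (p₁ − p₀)/p₁ = 0.299 / 0.721 ≈ 0.4147
  upper = min{1, (1 − p₀)/p₁} = 0.578 / 0.721 ≈ 0.8017

0.415 ≤ PN ≤ 0.802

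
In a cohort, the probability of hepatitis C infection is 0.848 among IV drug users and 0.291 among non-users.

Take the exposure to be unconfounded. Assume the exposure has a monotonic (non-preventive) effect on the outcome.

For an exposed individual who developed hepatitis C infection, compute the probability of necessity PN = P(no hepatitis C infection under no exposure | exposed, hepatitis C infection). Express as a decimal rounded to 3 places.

Let p₁ = 0.848, p₀ = 0.291.
Under exogeneity and monotonicity, PN = (p₁ − p₀) / p₁.
PN = (0.848 − 0.291) / 0.848 = 0.557 / 0.848 ≈ 0.6568

PN ≈ 0.657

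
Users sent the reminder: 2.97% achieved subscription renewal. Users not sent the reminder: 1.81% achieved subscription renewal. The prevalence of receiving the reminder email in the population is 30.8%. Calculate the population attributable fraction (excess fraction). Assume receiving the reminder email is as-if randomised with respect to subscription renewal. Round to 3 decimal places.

PAF ≈ 0.165

p₁ = 0.0297, p₀ = 0.0181.
Overall risk P(Y=1) = π·p₁ + (1−π)·p₀ = 0.308×0.0297 + 0.692×0.0181 = 0.021673.
Under exogeneity, PAF = [P(Y=1) − p₀] / P(Y=1).
PAF = (0.021673 − 0.0181) / 0.021673 ≈ 0.1649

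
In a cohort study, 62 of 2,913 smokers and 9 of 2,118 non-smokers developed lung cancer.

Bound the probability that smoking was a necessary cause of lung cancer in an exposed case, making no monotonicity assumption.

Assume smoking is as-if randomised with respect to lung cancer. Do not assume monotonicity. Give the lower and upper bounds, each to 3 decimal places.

0.800 ≤ PN ≤ 1.000

p₁ = P(outcome | exposed) = 62/2913 = 0.021284
p₀ = P(outcome | unexposed) = 9/2118 = 0.0042493
Under exogeneity alone the bounds on PN are max{0,(p₁−p₀)/p₁} ≤ PN ≤ min{1,(1−p₀)/p₁}.
  lower = (p₁ − p₀)/p₁ = 0.017035 / 0.021284 ≈ 0.8004
  upper = min{1, (1 − p₀)/p₁} = 0.99575 / 0.021284 ≈ 46.7842 → capped at 1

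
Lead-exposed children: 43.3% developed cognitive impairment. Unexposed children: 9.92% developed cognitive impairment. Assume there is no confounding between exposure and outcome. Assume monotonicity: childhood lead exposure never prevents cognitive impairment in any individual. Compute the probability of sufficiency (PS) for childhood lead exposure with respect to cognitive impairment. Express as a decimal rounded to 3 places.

PS ≈ 0.371

p₁ = 0.433, p₀ = 0.0992.
Under exogeneity and monotonicity, PS = (p₁ − p₀) / (1 − p₀).
PS = (0.433 − 0.0992) / (1 − 0.0992) = 0.3338 / 0.9008 ≈ 0.3706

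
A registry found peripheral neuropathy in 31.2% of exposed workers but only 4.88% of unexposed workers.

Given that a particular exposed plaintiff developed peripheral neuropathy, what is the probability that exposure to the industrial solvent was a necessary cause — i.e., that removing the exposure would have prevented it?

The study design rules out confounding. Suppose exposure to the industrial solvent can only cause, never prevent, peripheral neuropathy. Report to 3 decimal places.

PN ≈ 0.844

p₁ = 0.312, p₀ = 0.0488.
Under exogeneity and monotonicity, PN = (p₁ − p₀) / p₁.
PN = (0.312 − 0.0488) / 0.312 = 0.2632 / 0.312 ≈ 0.8436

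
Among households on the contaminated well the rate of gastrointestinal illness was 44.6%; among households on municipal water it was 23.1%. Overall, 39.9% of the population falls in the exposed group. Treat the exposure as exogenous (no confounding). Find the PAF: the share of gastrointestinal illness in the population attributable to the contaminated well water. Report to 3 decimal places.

PAF ≈ 0.271

p₁ = 0.446, p₀ = 0.231.
Overall risk P(Y=1) = π·p₁ + (1−π)·p₀ = 0.399×0.446 + 0.601×0.231 = 0.31678.
Under exogeneity, PAF = [P(Y=1) − p₀] / P(Y=1).
PAF = (0.31678 − 0.231) / 0.31678 ≈ 0.2708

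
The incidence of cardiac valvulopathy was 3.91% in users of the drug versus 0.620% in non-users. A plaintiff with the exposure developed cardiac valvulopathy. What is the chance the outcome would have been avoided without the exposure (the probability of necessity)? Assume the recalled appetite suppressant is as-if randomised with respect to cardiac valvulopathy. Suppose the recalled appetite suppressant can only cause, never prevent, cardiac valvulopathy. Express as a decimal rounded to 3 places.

p₁ = 0.0391, p₀ = 0.0062.
Under exogeneity and monotonicity, PN = (p₁ − p₀) / p₁.
PN = (0.0391 − 0.0062) / 0.0391 = 0.0329 / 0.0391 ≈ 0.8414

PN ≈ 0.841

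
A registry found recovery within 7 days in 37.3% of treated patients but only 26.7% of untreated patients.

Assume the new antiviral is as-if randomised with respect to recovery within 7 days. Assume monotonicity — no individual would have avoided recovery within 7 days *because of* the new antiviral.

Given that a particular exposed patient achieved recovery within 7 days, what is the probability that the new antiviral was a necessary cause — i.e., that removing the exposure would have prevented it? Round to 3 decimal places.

p₁ = 0.373, p₀ = 0.267.
Under exogeneity and monotonicity, PN = (p₁ − p₀) / p₁.
PN = (0.373 − 0.267) / 0.373 = 0.106 / 0.373 ≈ 0.2842

PN ≈ 0.284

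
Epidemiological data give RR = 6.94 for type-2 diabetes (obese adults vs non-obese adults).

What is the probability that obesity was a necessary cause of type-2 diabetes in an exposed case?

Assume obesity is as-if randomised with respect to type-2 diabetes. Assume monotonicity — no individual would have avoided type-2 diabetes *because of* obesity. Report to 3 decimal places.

Under exogeneity and monotonicity, PN = (RR − 1) / RR = 1 − 1/RR.
PN = (6.94 − 1) / 6.94 = 5.94 / 6.94 ≈ 0.8559

PN ≈ 0.856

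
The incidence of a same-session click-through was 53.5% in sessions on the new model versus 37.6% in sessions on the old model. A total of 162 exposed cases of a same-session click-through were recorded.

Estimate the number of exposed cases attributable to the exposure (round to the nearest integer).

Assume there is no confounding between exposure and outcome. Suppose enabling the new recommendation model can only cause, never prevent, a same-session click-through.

about 48 cases

p₁ = 0.535, p₀ = 0.376.
PN = (p₁ − p₀)/p₁ = (0.535 − 0.376) / 0.535 ≈ 0.29720.
Attributable cases ≈ PN × (exposed cases) = 0.29720 × 162 ≈ 48.15.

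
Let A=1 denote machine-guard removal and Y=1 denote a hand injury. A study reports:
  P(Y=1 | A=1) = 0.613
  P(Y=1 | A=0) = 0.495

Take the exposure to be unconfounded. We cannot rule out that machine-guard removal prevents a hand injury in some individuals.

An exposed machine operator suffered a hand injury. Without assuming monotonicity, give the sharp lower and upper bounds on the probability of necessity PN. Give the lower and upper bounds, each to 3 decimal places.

0.192 ≤ PN ≤ 0.824

Let p₁ = 0.613, p₀ = 0.495.
Under exogeneity alone the bounds on PN are max{0,(p₁−p₀)/p₁} ≤ PN ≤ min{1,(1−p₀)/p₁}.
  lower = (p₁ − p₀)/p₁ = 0.118 / 0.613 ≈ 0.1925
  upper = min{1, (1 − p₀)/p₁} = 0.505 / 0.613 ≈ 0.8238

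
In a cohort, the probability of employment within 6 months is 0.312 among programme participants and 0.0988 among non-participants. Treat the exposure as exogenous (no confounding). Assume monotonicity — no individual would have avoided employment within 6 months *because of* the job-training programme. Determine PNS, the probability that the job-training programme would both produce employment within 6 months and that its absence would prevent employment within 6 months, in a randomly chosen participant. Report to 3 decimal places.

PNS ≈ 0.213

Let p₁ = 0.312, p₀ = 0.0988.
Under exogeneity and monotonicity, PNS = p₁ − p₀.
PNS = 0.312 − 0.0988 = 0.2132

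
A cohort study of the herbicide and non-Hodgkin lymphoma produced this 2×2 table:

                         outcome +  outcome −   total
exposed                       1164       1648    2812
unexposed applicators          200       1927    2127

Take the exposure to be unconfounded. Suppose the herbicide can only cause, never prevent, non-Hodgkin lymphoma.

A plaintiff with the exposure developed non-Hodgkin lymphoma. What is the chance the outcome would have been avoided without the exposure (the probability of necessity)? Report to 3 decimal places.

p₁ = P(outcome | exposed) = 1164/2812 = 0.41394
p₀ = P(outcome | unexposed) = 200/2127 = 0.094029
Under exogeneity and monotonicity, PN = (p₁ − p₀) / p₁.
PN = (0.41394 − 0.094029) / 0.41394 = 0.31991 / 0.41394 ≈ 0.7728

PN ≈ 0.773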